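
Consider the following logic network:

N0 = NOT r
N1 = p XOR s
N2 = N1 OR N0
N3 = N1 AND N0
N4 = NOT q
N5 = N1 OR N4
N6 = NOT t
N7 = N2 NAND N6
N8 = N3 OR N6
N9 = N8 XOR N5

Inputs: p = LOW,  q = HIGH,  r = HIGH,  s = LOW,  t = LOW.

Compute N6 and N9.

N6 = HIGH; N9 = HIGH

N0 = NOT r = NOT HIGH = LOW
N1 = p XOR s = LOW XOR LOW = LOW
N3 = N1 AND N0 = LOW AND LOW = LOW
N4 = NOT q = NOT HIGH = LOW
N5 = N1 OR N4 = LOW OR LOW = LOW
N6 = NOT t = NOT LOW = HIGH
N8 = N3 OR N6 = LOW OR HIGH = HIGH
N9 = N8 XOR N5 = HIGH XOR LOW = HIGH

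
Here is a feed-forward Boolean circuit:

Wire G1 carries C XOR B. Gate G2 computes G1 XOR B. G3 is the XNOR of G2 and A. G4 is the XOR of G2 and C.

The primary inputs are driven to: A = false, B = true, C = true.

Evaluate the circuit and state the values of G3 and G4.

G1 = C XOR B = true XOR true = false
G2 = G1 XOR B = false XOR true = true
G3 = G2 XNOR A = true XNOR false = false
G4 = G2 XOR C = true XOR true = false

G3 = false, G4 = false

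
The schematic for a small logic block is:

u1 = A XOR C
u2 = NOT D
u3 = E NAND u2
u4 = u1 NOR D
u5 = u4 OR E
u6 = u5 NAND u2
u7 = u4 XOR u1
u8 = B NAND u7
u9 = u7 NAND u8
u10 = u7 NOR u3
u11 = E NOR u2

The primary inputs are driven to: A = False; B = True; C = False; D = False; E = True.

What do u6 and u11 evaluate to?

u6 = False  u11 = False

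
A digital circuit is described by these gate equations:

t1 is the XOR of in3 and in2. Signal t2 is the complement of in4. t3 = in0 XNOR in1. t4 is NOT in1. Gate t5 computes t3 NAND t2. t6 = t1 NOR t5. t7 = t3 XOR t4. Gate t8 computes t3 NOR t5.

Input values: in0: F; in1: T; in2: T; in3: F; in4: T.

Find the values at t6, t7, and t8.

t6 = F  t7 = F  t8 = F

t1 = in3 XOR in2 = F XOR T = T
t2 = NOT in4 = NOT T = F
t3 = in0 XNOR in1 = F XNOR T = F
t4 = NOT in1 = NOT T = F
t5 = t3 NAND t2 = F NAND F = T
t6 = t1 NOR t5 = T NOR T = F
t7 = t3 XOR t4 = F XOR F = F
t8 = t3 NOR t5 = F NOR T = F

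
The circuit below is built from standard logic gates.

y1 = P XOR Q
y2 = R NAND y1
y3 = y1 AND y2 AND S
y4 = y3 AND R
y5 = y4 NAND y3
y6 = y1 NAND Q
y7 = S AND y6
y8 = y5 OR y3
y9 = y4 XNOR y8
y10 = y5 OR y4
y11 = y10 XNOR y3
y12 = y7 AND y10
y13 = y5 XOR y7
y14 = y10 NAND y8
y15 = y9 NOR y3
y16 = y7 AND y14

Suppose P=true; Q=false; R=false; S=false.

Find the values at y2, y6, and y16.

y1 = P XOR Q = true XOR false = true
y2 = R NAND y1 = false NAND true = true
y3 = y1 AND y2 AND S = true AND true AND false = false
y4 = y3 AND R = false AND false = false
y5 = y4 NAND y3 = false NAND false = true
y6 = y1 NAND Q = true NAND false = true
y7 = S AND y6 = false AND true = false
y8 = y5 OR y3 = true OR false = true
y10 = y5 OR y4 = true OR false = true
y14 = y10 NAND y8 = true NAND true = false
y16 = y7 AND y14 = false AND false = false

y2 = true  y6 = true  y16 = false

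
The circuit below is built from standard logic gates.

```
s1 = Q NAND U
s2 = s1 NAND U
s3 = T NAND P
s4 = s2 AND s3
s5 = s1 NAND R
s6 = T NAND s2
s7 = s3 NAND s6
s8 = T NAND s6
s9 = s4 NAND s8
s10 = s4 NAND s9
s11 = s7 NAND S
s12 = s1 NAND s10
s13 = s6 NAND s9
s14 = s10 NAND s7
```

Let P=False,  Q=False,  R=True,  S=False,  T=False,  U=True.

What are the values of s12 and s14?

s12 = False, s14 = True

s1 = Q NAND U = False NAND True = True
s2 = s1 NAND U = True NAND True = False
s3 = T NAND P = False NAND False = True
s4 = s2 AND s3 = False AND True = False
s6 = T NAND s2 = False NAND False = True
s7 = s3 NAND s6 = True NAND True = False
s8 = T NAND s6 = False NAND True = True
s9 = s4 NAND s8 = False NAND True = True
s10 = s4 NAND s9 = False NAND True = True
s12 = s1 NAND s10 = True NAND True = False
s14 = s10 NAND s7 = True NAND False = True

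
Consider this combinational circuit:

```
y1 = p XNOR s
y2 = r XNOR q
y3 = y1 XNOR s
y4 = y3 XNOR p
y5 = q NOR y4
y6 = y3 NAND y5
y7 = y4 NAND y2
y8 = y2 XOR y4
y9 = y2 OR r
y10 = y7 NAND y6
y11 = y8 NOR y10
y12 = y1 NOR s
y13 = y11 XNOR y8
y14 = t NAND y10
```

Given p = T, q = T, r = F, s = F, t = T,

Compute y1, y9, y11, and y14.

y1 = p XNOR s = T XNOR F = F
y2 = r XNOR q = F XNOR T = F
y3 = y1 XNOR s = F XNOR F = T
y4 = y3 XNOR p = T XNOR T = T
y5 = q NOR y4 = T NOR T = F
y6 = y3 NAND y5 = T NAND F = T
y7 = y4 NAND y2 = T NAND F = T
y8 = y2 XOR y4 = F XOR T = T
y9 = y2 OR r = F OR F = F
y10 = y7 NAND y6 = T NAND T = F
y11 = y8 NOR y10 = T NOR F = F
y14 = t NAND y10 = T NAND F = T

y1 = F, y9 = F, y11 = F, y14 = T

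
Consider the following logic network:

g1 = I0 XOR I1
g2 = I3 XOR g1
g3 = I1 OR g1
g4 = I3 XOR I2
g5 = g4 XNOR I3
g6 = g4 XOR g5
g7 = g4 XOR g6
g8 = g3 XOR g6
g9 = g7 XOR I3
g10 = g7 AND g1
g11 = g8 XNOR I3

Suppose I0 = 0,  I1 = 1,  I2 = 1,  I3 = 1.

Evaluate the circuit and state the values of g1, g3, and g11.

g1 = 1  g3 = 1  g11 = 1

g1 = I0 XOR I1 = 0 XOR 1 = 1
g3 = I1 OR g1 = 1 OR 1 = 1
g4 = I3 XOR I2 = 1 XOR 1 = 0
g5 = g4 XNOR I3 = 0 XNOR 1 = 0
g6 = g4 XOR g5 = 0 XOR 0 = 0
g8 = g3 XOR g6 = 1 XOR 0 = 1
g11 = g8 XNOR I3 = 1 XNOR 1 = 1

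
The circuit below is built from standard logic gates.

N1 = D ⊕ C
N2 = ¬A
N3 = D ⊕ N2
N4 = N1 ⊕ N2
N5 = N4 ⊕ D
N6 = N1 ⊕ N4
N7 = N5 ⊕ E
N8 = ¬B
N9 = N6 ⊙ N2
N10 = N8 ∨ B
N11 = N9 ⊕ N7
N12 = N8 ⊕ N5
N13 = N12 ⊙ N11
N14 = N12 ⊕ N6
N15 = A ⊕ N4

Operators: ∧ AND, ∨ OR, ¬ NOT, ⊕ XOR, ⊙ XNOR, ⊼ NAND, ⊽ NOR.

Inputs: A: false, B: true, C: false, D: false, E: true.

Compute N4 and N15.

N1 = D XOR C = false XOR false = false
N2 = NOT A = NOT false = true
N4 = N1 XOR N2 = false XOR true = true
N15 = A XOR N4 = false XOR true = true

N4 = true, N15 = true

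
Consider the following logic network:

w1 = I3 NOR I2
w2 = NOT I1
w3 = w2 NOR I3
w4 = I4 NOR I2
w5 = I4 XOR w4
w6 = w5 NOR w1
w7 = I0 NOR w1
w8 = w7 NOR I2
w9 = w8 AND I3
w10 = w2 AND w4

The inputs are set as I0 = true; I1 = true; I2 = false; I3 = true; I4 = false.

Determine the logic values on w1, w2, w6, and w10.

w1 = I3 NOR I2 = true NOR false = false
w2 = NOT I1 = NOT true = false
w4 = I4 NOR I2 = false NOR false = true
w5 = I4 XOR w4 = false XOR true = true
w6 = w5 NOR w1 = true NOR false = false
w10 = w2 AND w4 = false AND true = false

w1 = false; w2 = false; w6 = false; w10 = false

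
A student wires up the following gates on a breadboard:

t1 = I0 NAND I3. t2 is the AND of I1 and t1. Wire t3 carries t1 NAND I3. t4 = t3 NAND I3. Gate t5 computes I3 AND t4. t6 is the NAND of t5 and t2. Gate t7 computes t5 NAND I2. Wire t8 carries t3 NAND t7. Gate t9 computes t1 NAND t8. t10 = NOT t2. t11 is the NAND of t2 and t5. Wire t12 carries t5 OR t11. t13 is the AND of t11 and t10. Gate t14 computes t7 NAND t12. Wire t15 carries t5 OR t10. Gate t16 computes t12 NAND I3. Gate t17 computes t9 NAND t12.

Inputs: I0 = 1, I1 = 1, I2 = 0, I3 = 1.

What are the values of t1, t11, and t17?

t1 = I0 NAND I3 = 1 NAND 1 = 0
t2 = I1 AND t1 = 1 AND 0 = 0
t3 = t1 NAND I3 = 0 NAND 1 = 1
t4 = t3 NAND I3 = 1 NAND 1 = 0
t5 = I3 AND t4 = 1 AND 0 = 0
t7 = t5 NAND I2 = 0 NAND 0 = 1
t8 = t3 NAND t7 = 1 NAND 1 = 0
t9 = t1 NAND t8 = 0 NAND 0 = 1
t11 = t2 NAND t5 = 0 NAND 0 = 1
t12 = t5 OR t11 = 0 OR 1 = 1
t17 = t9 NAND t12 = 1 NAND 1 = 0

t1 = 0; t11 = 1; t17 = 0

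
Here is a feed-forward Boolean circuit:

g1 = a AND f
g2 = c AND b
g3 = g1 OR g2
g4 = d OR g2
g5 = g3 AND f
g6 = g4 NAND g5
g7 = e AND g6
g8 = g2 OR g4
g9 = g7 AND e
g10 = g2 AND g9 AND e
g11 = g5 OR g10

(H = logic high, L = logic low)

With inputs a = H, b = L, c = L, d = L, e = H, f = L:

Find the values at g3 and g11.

g1 = a AND f = H AND L = L
g2 = c AND b = L AND L = L
g3 = g1 OR g2 = L OR L = L
g4 = d OR g2 = L OR L = L
g5 = g3 AND f = L AND L = L
g6 = g4 NAND g5 = L NAND L = H
g7 = e AND g6 = H AND H = H
g9 = g7 AND e = H AND H = H
g10 = g2 AND g9 AND e = L AND H AND H = L
g11 = g5 OR g10 = L OR L = L

g3 = L, g11 = L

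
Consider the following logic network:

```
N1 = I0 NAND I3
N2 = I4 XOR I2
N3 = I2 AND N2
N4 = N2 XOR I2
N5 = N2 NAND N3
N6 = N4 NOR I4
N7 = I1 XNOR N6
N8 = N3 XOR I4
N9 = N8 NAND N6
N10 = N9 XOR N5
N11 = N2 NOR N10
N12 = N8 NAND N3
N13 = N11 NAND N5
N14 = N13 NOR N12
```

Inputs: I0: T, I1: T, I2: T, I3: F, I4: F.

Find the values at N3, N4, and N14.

N3 = T; N4 = F; N14 = F

N2 = I4 XOR I2 = F XOR T = T
N3 = I2 AND N2 = T AND T = T
N4 = N2 XOR I2 = T XOR T = F
N5 = N2 NAND N3 = T NAND T = F
N6 = N4 NOR I4 = F NOR F = T
N8 = N3 XOR I4 = T XOR F = T
N9 = N8 NAND N6 = T NAND T = F
N10 = N9 XOR N5 = F XOR F = F
N11 = N2 NOR N10 = T NOR F = F
N12 = N8 NAND N3 = T NAND T = F
N13 = N11 NAND N5 = F NAND F = T
N14 = N13 NOR N12 = T NOR F = F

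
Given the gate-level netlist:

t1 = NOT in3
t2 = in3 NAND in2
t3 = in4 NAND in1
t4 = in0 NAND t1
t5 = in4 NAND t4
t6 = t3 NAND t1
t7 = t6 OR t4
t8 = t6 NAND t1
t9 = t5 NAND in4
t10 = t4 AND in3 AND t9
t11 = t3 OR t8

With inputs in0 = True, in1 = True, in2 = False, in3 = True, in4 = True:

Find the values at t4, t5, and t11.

t1 = NOT in3 = NOT True = False
t3 = in4 NAND in1 = True NAND True = False
t4 = in0 NAND t1 = True NAND False = True
t5 = in4 NAND t4 = True NAND True = False
t6 = t3 NAND t1 = False NAND False = True
t8 = t6 NAND t1 = True NAND False = True
t11 = t3 OR t8 = False OR True = True

t4 = True  t5 = False  t11 = True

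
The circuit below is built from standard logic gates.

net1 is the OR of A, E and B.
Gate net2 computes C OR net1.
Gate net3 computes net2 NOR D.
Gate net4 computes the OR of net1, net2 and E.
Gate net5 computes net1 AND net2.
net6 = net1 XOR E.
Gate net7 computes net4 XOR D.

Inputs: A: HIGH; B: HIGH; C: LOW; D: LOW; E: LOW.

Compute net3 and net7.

net1 = A OR E OR B = HIGH OR LOW OR HIGH = HIGH
net2 = C OR net1 = LOW OR HIGH = HIGH
net3 = net2 NOR D = HIGH NOR LOW = LOW
net4 = net1 OR net2 OR E = HIGH OR HIGH OR LOW = HIGH
net7 = net4 XOR D = HIGH XOR LOW = HIGH

net3 = LOW, net7 = HIGH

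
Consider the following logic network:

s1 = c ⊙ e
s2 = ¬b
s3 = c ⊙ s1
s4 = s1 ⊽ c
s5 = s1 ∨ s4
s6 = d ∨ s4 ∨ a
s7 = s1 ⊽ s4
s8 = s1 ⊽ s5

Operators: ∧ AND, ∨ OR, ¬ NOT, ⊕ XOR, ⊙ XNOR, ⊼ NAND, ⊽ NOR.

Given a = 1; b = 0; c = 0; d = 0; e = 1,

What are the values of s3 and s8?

s1 = c XNOR e = 0 XNOR 1 = 0
s3 = c XNOR s1 = 0 XNOR 0 = 1
s4 = s1 NOR c = 0 NOR 0 = 1
s5 = s1 OR s4 = 0 OR 1 = 1
s8 = s1 NOR s5 = 0 NOR 1 = 0

s3 = 1, s8 = 0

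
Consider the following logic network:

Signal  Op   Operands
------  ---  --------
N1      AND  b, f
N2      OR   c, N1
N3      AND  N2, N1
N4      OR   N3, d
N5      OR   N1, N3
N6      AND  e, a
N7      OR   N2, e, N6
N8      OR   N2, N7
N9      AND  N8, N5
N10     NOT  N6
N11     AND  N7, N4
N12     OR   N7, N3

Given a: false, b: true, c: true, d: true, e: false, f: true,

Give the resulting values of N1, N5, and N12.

N1 = true; N5 = true; N12 = true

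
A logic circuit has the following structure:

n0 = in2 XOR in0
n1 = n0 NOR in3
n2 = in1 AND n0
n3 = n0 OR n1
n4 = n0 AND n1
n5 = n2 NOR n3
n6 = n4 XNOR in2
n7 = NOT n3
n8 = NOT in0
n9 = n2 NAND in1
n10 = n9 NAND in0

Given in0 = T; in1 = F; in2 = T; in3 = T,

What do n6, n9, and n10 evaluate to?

n6 = F, n9 = T, n10 = F

n0 = in2 XOR in0 = T XOR T = F
n1 = n0 NOR in3 = F NOR T = F
n2 = in1 AND n0 = F AND F = F
n4 = n0 AND n1 = F AND F = F
n6 = n4 XNOR in2 = F XNOR T = F
n9 = n2 NAND in1 = F NAND F = T
n10 = n9 NAND in0 = T NAND T = F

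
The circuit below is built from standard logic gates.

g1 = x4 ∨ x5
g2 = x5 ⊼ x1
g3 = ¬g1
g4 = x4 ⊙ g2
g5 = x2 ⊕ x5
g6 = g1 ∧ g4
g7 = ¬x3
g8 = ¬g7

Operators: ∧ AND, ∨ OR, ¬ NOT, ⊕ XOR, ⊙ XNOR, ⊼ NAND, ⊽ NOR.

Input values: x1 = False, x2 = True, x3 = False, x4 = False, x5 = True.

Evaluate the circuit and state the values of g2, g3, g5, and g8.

g1 = x4 OR x5 = False OR True = True
g2 = x5 NAND x1 = True NAND False = True
g3 = NOT g1 = NOT True = False
g5 = x2 XOR x5 = True XOR True = False
g7 = NOT x3 = NOT False = True
g8 = NOT g7 = NOT True = False

g2 = True  g3 = False  g5 = False  g8 = False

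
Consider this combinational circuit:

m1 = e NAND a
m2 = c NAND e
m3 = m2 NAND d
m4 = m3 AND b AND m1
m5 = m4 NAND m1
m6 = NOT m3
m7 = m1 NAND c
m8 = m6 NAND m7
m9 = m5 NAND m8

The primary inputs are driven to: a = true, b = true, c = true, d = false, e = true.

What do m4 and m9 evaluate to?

m4 = false; m9 = false

m1 = e NAND a = true NAND true = false
m2 = c NAND e = true NAND true = false
m3 = m2 NAND d = false NAND false = true
m4 = m3 AND b AND m1 = true AND true AND false = false
m5 = m4 NAND m1 = false NAND false = true
m6 = NOT m3 = NOT true = false
m7 = m1 NAND c = false NAND true = true
m8 = m6 NAND m7 = false NAND true = true
m9 = m5 NAND m8 = true NAND true = false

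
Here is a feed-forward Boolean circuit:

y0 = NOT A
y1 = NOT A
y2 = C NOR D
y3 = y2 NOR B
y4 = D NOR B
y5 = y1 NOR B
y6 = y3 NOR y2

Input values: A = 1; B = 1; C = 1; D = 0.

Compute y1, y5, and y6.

y1 = 0, y5 = 0, y6 = 1

y1 = NOT A = NOT 1 = 0
y2 = C NOR D = 1 NOR 0 = 0
y3 = y2 NOR B = 0 NOR 1 = 0
y5 = y1 NOR B = 0 NOR 1 = 0
y6 = y3 NOR y2 = 0 NOR 0 = 1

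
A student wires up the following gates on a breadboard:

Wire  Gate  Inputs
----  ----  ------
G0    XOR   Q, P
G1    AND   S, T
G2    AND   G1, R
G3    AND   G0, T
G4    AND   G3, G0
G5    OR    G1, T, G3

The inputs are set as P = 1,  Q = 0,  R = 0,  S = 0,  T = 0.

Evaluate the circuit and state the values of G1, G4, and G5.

G1 = 0, G4 = 0, G5 = 0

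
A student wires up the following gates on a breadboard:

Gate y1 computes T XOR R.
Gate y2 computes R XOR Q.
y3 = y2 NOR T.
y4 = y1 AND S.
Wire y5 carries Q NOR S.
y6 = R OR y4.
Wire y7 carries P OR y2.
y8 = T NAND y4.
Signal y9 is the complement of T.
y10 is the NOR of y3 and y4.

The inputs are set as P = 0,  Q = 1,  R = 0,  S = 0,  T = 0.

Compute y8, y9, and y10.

y1 = T XOR R = 0 XOR 0 = 0
y2 = R XOR Q = 0 XOR 1 = 1
y3 = y2 NOR T = 1 NOR 0 = 0
y4 = y1 AND S = 0 AND 0 = 0
y8 = T NAND y4 = 0 NAND 0 = 1
y9 = NOT T = NOT 0 = 1
y10 = y3 NOR y4 = 0 NOR 0 = 1

y8 = 1  y9 = 1  y10 = 1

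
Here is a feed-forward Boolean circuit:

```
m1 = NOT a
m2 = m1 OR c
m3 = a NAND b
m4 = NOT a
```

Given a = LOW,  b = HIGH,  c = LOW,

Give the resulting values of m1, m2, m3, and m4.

m1 = HIGH  m2 = HIGH  m3 = HIGH  m4 = HIGH

m1 = NOT a = NOT LOW = HIGH
m2 = m1 OR c = HIGH OR LOW = HIGH
m3 = a NAND b = LOW NAND HIGH = HIGH
m4 = NOT a = NOT LOW = HIGH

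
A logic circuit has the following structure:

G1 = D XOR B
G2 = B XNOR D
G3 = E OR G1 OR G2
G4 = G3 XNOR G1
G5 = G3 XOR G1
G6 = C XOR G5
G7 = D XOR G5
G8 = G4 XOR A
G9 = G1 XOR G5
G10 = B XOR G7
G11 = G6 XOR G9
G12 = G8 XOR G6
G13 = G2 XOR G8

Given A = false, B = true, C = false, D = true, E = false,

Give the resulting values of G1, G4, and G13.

G1 = false  G4 = false  G13 = true

G1 = D XOR B = true XOR true = false
G2 = B XNOR D = true XNOR true = true
G3 = E OR G1 OR G2 = false OR false OR true = true
G4 = G3 XNOR G1 = true XNOR false = false
G8 = G4 XOR A = false XOR false = false
G13 = G2 XOR G8 = true XOR false = true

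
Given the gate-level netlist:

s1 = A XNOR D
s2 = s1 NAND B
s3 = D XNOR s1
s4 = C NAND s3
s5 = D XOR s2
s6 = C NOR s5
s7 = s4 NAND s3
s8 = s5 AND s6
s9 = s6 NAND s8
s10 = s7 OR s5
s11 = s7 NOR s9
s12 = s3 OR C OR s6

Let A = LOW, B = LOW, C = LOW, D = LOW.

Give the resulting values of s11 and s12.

s11 = LOW; s12 = LOW

s1 = A XNOR D = LOW XNOR LOW = HIGH
s2 = s1 NAND B = HIGH NAND LOW = HIGH
s3 = D XNOR s1 = LOW XNOR HIGH = LOW
s4 = C NAND s3 = LOW NAND LOW = HIGH
s5 = D XOR s2 = LOW XOR HIGH = HIGH
s6 = C NOR s5 = LOW NOR HIGH = LOW
s7 = s4 NAND s3 = HIGH NAND LOW = HIGH
s8 = s5 AND s6 = HIGH AND LOW = LOW
s9 = s6 NAND s8 = LOW NAND LOW = HIGH
s11 = s7 NOR s9 = HIGH NOR HIGH = LOW
s12 = s3 OR C OR s6 = LOW OR LOW OR LOW = LOW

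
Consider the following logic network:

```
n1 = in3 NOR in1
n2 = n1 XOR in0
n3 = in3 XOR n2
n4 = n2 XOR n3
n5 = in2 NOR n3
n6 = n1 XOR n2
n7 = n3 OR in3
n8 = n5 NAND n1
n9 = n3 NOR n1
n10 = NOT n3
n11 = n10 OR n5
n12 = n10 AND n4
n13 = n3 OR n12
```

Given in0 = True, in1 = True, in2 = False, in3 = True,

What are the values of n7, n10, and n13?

n7 = True; n10 = True; n13 = True

n1 = in3 NOR in1 = True NOR True = False
n2 = n1 XOR in0 = False XOR True = True
n3 = in3 XOR n2 = True XOR True = False
n4 = n2 XOR n3 = True XOR False = True
n7 = n3 OR in3 = False OR True = True
n10 = NOT n3 = NOT False = True
n12 = n10 AND n4 = True AND True = True
n13 = n3 OR n12 = False OR True = True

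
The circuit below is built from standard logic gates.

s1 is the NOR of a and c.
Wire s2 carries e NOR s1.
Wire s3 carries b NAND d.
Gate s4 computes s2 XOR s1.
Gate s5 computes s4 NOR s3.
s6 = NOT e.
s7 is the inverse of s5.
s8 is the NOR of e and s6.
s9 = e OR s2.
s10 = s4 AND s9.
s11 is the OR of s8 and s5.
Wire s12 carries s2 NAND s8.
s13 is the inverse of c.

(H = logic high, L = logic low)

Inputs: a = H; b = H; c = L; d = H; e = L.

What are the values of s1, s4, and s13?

s1 = L, s4 = H, s13 = H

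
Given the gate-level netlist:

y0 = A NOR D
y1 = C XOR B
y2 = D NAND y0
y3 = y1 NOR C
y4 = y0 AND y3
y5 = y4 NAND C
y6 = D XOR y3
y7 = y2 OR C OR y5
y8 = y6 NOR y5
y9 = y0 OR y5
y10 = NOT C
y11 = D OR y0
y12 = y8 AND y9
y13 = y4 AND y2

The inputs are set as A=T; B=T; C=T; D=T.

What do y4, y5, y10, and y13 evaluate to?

y4 = F, y5 = T, y10 = F, y13 = F

y0 = A NOR D = T NOR T = F
y1 = C XOR B = T XOR T = F
y2 = D NAND y0 = T NAND F = T
y3 = y1 NOR C = F NOR T = F
y4 = y0 AND y3 = F AND F = F
y5 = y4 NAND C = F NAND T = T
y10 = NOT C = NOT T = F
y13 = y4 AND y2 = F AND T = F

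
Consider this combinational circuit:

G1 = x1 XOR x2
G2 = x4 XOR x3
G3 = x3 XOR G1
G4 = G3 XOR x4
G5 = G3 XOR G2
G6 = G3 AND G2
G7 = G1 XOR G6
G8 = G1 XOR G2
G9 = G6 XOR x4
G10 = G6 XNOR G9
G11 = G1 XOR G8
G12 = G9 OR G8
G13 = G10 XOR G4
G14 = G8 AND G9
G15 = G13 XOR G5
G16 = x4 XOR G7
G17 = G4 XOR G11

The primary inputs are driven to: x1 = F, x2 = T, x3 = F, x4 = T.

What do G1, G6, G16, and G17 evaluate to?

G1 = T, G6 = T, G16 = T, G17 = T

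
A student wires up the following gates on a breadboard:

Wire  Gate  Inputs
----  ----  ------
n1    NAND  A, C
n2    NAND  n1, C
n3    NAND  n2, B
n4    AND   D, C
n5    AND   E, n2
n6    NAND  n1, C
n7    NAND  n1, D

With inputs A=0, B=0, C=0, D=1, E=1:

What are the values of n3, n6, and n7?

n1 = A NAND C = 0 NAND 0 = 1
n2 = n1 NAND C = 1 NAND 0 = 1
n3 = n2 NAND B = 1 NAND 0 = 1
n6 = n1 NAND C = 1 NAND 0 = 1
n7 = n1 NAND D = 1 NAND 1 = 0

n3 = 1; n6 = 1; n7 = 0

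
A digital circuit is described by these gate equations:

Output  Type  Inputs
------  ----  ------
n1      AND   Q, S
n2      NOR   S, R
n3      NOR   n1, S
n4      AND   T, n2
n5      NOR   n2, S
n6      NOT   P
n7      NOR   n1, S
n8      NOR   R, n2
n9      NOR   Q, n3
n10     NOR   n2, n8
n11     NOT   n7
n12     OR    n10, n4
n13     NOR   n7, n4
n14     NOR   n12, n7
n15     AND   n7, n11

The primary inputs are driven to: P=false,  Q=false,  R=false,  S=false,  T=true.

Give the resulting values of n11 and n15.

n1 = Q AND S = false AND false = false
n7 = n1 NOR S = false NOR false = true
n11 = NOT n7 = NOT true = false
n15 = n7 AND n11 = true AND false = false

n11 = false; n15 = false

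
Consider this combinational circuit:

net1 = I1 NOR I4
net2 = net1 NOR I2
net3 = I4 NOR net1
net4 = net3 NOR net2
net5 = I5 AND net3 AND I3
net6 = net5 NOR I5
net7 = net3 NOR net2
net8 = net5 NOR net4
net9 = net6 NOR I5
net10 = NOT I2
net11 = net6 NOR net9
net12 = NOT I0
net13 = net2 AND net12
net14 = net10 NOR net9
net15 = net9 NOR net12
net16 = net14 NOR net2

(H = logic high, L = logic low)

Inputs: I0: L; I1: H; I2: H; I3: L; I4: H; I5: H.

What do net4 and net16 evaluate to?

net4 = H, net16 = L

net1 = I1 NOR I4 = H NOR H = L
net2 = net1 NOR I2 = L NOR H = L
net3 = I4 NOR net1 = H NOR L = L
net4 = net3 NOR net2 = L NOR L = H
net5 = I5 AND net3 AND I3 = H AND L AND L = L
net6 = net5 NOR I5 = L NOR H = L
net9 = net6 NOR I5 = L NOR H = L
net10 = NOT I2 = NOT H = L
net14 = net10 NOR net9 = L NOR L = H
net16 = net14 NOR net2 = H NOR L = L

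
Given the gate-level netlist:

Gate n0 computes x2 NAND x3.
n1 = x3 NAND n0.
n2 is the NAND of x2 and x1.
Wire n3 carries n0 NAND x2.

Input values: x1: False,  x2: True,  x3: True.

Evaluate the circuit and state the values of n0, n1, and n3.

n0 = False, n1 = True, n3 = True

n0 = x2 NAND x3 = True NAND True = False
n1 = x3 NAND n0 = True NAND False = True
n3 = n0 NAND x2 = False NAND True = True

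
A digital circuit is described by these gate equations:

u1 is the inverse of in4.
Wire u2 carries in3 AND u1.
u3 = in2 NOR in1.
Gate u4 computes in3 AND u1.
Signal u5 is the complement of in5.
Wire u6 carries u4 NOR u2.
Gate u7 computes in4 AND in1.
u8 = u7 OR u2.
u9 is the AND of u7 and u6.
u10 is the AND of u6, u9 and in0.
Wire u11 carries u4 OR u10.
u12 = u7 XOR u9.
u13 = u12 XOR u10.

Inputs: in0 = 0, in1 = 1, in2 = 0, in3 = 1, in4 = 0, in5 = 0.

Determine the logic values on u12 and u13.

u12 = 0, u13 = 0

u1 = NOT in4 = NOT 0 = 1
u2 = in3 AND u1 = 1 AND 1 = 1
u4 = in3 AND u1 = 1 AND 1 = 1
u6 = u4 NOR u2 = 1 NOR 1 = 0
u7 = in4 AND in1 = 0 AND 1 = 0
u9 = u7 AND u6 = 0 AND 0 = 0
u10 = u6 AND u9 AND in0 = 0 AND 0 AND 0 = 0
u12 = u7 XOR u9 = 0 XOR 0 = 0
u13 = u12 XOR u10 = 0 XOR 0 = 0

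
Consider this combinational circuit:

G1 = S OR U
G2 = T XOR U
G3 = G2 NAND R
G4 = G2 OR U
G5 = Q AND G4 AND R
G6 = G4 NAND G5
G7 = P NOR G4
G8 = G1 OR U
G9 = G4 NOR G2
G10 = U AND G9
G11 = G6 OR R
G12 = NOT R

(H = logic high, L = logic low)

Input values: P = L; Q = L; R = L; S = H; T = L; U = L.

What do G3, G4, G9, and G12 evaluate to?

G2 = T XOR U = L XOR L = L
G3 = G2 NAND R = L NAND L = H
G4 = G2 OR U = L OR L = L
G9 = G4 NOR G2 = L NOR L = H
G12 = NOT R = NOT L = H

G3 = H, G4 = L, G9 = H, G12 = H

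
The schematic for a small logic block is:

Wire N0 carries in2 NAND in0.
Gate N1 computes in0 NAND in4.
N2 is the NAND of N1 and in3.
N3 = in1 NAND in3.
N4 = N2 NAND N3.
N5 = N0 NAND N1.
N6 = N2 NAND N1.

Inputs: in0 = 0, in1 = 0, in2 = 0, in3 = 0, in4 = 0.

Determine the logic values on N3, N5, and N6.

N0 = in2 NAND in0 = 0 NAND 0 = 1
N1 = in0 NAND in4 = 0 NAND 0 = 1
N2 = N1 NAND in3 = 1 NAND 0 = 1
N3 = in1 NAND in3 = 0 NAND 0 = 1
N5 = N0 NAND N1 = 1 NAND 1 = 0
N6 = N2 NAND N1 = 1 NAND 1 = 0

N3 = 1, N5 = 0, N6 = 0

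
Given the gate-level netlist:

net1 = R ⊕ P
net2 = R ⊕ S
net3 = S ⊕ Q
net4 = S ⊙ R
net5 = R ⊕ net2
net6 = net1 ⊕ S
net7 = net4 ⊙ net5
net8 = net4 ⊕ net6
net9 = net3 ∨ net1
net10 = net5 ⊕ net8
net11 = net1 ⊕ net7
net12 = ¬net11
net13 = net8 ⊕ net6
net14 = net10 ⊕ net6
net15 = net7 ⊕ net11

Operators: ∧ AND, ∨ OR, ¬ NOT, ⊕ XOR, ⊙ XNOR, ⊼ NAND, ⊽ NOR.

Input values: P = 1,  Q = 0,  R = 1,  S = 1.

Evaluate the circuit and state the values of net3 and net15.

net1 = R XOR P = 1 XOR 1 = 0
net2 = R XOR S = 1 XOR 1 = 0
net3 = S XOR Q = 1 XOR 0 = 1
net4 = S XNOR R = 1 XNOR 1 = 1
net5 = R XOR net2 = 1 XOR 0 = 1
net7 = net4 XNOR net5 = 1 XNOR 1 = 1
net11 = net1 XOR net7 = 0 XOR 1 = 1
net15 = net7 XOR net11 = 1 XOR 1 = 0

net3 = 1, net15 = 0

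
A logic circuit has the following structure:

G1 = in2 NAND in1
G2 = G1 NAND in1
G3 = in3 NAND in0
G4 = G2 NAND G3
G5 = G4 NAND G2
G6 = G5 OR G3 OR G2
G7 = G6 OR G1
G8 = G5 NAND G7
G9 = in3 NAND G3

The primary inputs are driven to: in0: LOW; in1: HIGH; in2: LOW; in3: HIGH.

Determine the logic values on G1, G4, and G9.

G1 = HIGH; G4 = HIGH; G9 = LOW

G1 = in2 NAND in1 = LOW NAND HIGH = HIGH
G2 = G1 NAND in1 = HIGH NAND HIGH = LOW
G3 = in3 NAND in0 = HIGH NAND LOW = HIGH
G4 = G2 NAND G3 = LOW NAND HIGH = HIGH
G9 = in3 NAND G3 = HIGH NAND HIGH = LOW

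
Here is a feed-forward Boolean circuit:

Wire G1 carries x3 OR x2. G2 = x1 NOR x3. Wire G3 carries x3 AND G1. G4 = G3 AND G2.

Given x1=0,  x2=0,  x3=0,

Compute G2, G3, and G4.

G1 = x3 OR x2 = 0 OR 0 = 0
G2 = x1 NOR x3 = 0 NOR 0 = 1
G3 = x3 AND G1 = 0 AND 0 = 0
G4 = G3 AND G2 = 0 AND 1 = 0

G2 = 1, G3 = 0, G4 = 0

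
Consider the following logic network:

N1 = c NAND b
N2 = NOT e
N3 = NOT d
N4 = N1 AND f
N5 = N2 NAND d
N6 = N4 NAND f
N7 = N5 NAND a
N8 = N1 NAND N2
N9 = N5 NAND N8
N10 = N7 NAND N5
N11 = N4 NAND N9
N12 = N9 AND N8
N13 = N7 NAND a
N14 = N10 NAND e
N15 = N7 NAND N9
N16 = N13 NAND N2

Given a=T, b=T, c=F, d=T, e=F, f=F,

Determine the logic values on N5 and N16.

N5 = F, N16 = T

N2 = NOT e = NOT F = T
N5 = N2 NAND d = T NAND T = F
N7 = N5 NAND a = F NAND T = T
N13 = N7 NAND a = T NAND T = F
N16 = N13 NAND N2 = F NAND T = T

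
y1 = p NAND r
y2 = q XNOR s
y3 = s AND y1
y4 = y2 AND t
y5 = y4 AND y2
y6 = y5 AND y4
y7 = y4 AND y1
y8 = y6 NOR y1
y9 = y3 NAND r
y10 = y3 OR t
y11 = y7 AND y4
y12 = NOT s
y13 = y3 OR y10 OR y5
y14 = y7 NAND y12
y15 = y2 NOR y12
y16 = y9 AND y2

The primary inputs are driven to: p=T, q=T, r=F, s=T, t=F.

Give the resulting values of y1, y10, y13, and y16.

y1 = p NAND r = T NAND F = T
y2 = q XNOR s = T XNOR T = T
y3 = s AND y1 = T AND T = T
y4 = y2 AND t = T AND F = F
y5 = y4 AND y2 = F AND T = F
y9 = y3 NAND r = T NAND F = T
y10 = y3 OR t = T OR F = T
y13 = y3 OR y10 OR y5 = T OR T OR F = T
y16 = y9 AND y2 = T AND T = T

y1 = T  y10 = T  y13 = T  y16 = T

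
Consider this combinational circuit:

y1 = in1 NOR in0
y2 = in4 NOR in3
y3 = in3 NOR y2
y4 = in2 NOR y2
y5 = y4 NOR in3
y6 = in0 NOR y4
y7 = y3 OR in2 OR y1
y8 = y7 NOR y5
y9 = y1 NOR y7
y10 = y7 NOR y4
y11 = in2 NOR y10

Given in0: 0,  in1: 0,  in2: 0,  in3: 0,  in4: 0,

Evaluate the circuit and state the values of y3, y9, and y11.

y3 = 0; y9 = 0; y11 = 1

y1 = in1 NOR in0 = 0 NOR 0 = 1
y2 = in4 NOR in3 = 0 NOR 0 = 1
y3 = in3 NOR y2 = 0 NOR 1 = 0
y4 = in2 NOR y2 = 0 NOR 1 = 0
y7 = y3 OR in2 OR y1 = 0 OR 0 OR 1 = 1
y9 = y1 NOR y7 = 1 NOR 1 = 0
y10 = y7 NOR y4 = 1 NOR 0 = 0
y11 = in2 NOR y10 = 0 NOR 0 = 1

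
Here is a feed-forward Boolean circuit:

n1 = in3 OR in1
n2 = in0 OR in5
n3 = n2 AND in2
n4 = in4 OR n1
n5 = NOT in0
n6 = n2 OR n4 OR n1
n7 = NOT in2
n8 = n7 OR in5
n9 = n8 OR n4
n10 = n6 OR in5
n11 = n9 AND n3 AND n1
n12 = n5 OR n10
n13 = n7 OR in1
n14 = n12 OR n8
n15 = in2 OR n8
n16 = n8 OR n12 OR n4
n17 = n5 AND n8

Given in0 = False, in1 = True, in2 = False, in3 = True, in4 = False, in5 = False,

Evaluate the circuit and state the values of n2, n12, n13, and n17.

n2 = False; n12 = True; n13 = True; n17 = True

n1 = in3 OR in1 = True OR True = True
n2 = in0 OR in5 = False OR False = False
n4 = in4 OR n1 = False OR True = True
n5 = NOT in0 = NOT False = True
n6 = n2 OR n4 OR n1 = False OR True OR True = True
n7 = NOT in2 = NOT False = True
n8 = n7 OR in5 = True OR False = True
n10 = n6 OR in5 = True OR False = True
n12 = n5 OR n10 = True OR True = True
n13 = n7 OR in1 = True OR True = True
n17 = n5 AND n8 = True AND True = True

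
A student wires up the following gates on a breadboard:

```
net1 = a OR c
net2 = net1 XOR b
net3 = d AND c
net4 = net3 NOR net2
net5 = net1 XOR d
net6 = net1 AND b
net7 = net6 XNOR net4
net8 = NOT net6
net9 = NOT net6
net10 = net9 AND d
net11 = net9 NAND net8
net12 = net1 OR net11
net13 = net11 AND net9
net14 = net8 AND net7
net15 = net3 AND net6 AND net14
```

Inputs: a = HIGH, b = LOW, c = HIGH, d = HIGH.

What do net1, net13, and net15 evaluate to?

net1 = HIGH  net13 = LOW  net15 = LOW

net1 = a OR c = HIGH OR HIGH = HIGH
net2 = net1 XOR b = HIGH XOR LOW = HIGH
net3 = d AND c = HIGH AND HIGH = HIGH
net4 = net3 NOR net2 = HIGH NOR HIGH = LOW
net6 = net1 AND b = HIGH AND LOW = LOW
net7 = net6 XNOR net4 = LOW XNOR LOW = HIGH
net8 = NOT net6 = NOT LOW = HIGH
net9 = NOT net6 = NOT LOW = HIGH
net11 = net9 NAND net8 = HIGH NAND HIGH = LOW
net13 = net11 AND net9 = LOW AND HIGH = LOW
net14 = net8 AND net7 = HIGH AND HIGH = HIGH
net15 = net3 AND net6 AND net14 = HIGH AND LOW AND HIGH = LOW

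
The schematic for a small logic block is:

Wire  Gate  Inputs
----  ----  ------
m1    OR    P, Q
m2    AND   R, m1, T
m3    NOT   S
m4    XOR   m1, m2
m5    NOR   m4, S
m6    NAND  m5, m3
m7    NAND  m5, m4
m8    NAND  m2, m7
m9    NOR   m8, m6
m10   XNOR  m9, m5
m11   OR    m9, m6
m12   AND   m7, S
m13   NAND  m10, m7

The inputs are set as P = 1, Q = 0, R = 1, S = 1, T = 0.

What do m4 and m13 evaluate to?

m4 = 1, m13 = 0

m1 = P OR Q = 1 OR 0 = 1
m2 = R AND m1 AND T = 1 AND 1 AND 0 = 0
m3 = NOT S = NOT 1 = 0
m4 = m1 XOR m2 = 1 XOR 0 = 1
m5 = m4 NOR S = 1 NOR 1 = 0
m6 = m5 NAND m3 = 0 NAND 0 = 1
m7 = m5 NAND m4 = 0 NAND 1 = 1
m8 = m2 NAND m7 = 0 NAND 1 = 1
m9 = m8 NOR m6 = 1 NOR 1 = 0
m10 = m9 XNOR m5 = 0 XNOR 0 = 1
m13 = m10 NAND m7 = 1 NAND 1 = 0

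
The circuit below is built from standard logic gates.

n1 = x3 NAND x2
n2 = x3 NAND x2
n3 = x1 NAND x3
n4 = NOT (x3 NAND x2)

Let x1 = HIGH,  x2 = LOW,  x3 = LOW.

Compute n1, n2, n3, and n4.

n1 = LOW NAND LOW = HIGH
n2 = LOW NAND LOW = HIGH
n3 = HIGH NAND LOW = HIGH
n4 = NOT (LOW NAND LOW) = LOW

n1 = HIGH, n2 = HIGH, n3 = HIGH, n4 = LOW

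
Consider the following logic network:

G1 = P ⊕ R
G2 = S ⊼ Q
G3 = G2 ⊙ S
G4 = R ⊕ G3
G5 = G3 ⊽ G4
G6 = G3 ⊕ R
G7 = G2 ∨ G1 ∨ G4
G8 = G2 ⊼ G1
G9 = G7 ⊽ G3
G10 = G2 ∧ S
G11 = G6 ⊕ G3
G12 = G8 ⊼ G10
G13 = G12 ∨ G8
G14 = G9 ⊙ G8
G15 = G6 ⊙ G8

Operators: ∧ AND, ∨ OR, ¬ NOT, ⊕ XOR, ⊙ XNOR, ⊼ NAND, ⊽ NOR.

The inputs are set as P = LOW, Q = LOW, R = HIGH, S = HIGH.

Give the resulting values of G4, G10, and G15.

G4 = LOW, G10 = HIGH, G15 = HIGH

G1 = P XOR R = LOW XOR HIGH = HIGH
G2 = S NAND Q = HIGH NAND LOW = HIGH
G3 = G2 XNOR S = HIGH XNOR HIGH = HIGH
G4 = R XOR G3 = HIGH XOR HIGH = LOW
G6 = G3 XOR R = HIGH XOR HIGH = LOW
G8 = G2 NAND G1 = HIGH NAND HIGH = LOW
G10 = G2 AND S = HIGH AND HIGH = HIGH
G15 = G6 XNOR G8 = LOW XNOR LOW = HIGH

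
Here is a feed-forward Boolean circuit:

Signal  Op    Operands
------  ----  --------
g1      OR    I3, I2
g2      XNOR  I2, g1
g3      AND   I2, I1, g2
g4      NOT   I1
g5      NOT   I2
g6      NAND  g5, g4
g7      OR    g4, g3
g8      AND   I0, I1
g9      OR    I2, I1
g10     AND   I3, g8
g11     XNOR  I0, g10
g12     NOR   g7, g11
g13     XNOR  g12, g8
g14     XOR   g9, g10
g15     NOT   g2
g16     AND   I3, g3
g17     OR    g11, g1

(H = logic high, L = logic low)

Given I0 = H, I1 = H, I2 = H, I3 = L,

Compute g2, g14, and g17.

g2 = H  g14 = H  g17 = H

g1 = I3 OR I2 = L OR H = H
g2 = I2 XNOR g1 = H XNOR H = H
g8 = I0 AND I1 = H AND H = H
g9 = I2 OR I1 = H OR H = H
g10 = I3 AND g8 = L AND H = L
g11 = I0 XNOR g10 = H XNOR L = L
g14 = g9 XOR g10 = H XOR L = H
g17 = g11 OR g1 = L OR H = H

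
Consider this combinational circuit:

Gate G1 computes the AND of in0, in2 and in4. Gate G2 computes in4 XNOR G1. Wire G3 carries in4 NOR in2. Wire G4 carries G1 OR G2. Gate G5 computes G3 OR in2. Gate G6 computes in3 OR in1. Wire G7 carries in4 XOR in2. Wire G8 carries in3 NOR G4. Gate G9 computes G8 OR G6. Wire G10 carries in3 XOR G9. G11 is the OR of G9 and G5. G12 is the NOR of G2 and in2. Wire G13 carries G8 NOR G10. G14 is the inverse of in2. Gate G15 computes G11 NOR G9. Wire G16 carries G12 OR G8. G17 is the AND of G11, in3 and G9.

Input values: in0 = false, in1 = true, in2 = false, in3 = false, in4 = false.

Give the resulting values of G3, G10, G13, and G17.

G1 = in0 AND in2 AND in4 = false AND false AND false = false
G2 = in4 XNOR G1 = false XNOR false = true
G3 = in4 NOR in2 = false NOR false = true
G4 = G1 OR G2 = false OR true = true
G5 = G3 OR in2 = true OR false = true
G6 = in3 OR in1 = false OR true = true
G8 = in3 NOR G4 = false NOR true = false
G9 = G8 OR G6 = false OR true = true
G10 = in3 XOR G9 = false XOR true = true
G11 = G9 OR G5 = true OR true = true
G13 = G8 NOR G10 = false NOR true = false
G17 = G11 AND in3 AND G9 = true AND false AND true = false

G3 = true, G10 = true, G13 = false, G17 = false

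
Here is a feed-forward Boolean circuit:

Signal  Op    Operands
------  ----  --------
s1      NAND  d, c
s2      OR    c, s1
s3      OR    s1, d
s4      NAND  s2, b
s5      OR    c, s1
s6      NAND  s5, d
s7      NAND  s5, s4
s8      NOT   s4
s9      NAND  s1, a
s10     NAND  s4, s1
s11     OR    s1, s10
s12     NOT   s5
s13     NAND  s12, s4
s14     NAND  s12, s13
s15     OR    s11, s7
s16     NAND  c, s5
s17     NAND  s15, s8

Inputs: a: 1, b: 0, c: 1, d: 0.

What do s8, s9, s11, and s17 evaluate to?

s1 = d NAND c = 0 NAND 1 = 1
s2 = c OR s1 = 1 OR 1 = 1
s4 = s2 NAND b = 1 NAND 0 = 1
s5 = c OR s1 = 1 OR 1 = 1
s7 = s5 NAND s4 = 1 NAND 1 = 0
s8 = NOT s4 = NOT 1 = 0
s9 = s1 NAND a = 1 NAND 1 = 0
s10 = s4 NAND s1 = 1 NAND 1 = 0
s11 = s1 OR s10 = 1 OR 0 = 1
s15 = s11 OR s7 = 1 OR 0 = 1
s17 = s15 NAND s8 = 1 NAND 0 = 1

s8 = 0  s9 = 0  s11 = 1  s17 = 1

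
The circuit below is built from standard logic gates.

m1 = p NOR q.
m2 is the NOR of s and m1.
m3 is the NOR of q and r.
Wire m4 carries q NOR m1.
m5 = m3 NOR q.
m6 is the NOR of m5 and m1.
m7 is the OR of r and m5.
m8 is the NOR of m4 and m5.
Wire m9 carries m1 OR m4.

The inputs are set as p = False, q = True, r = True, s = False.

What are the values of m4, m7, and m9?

m4 = False; m7 = True; m9 = False

m1 = p NOR q = False NOR True = False
m3 = q NOR r = True NOR True = False
m4 = q NOR m1 = True NOR False = False
m5 = m3 NOR q = False NOR True = False
m7 = r OR m5 = True OR False = True
m9 = m1 OR m4 = False OR False = False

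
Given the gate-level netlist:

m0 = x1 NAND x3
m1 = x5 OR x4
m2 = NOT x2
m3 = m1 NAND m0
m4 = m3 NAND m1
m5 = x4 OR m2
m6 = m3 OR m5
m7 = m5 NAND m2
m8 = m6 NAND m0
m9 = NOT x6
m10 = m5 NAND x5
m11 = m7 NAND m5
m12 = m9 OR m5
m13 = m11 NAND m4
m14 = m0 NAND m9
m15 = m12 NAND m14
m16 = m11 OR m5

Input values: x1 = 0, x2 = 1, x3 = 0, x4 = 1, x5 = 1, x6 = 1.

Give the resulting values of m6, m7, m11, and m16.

m0 = x1 NAND x3 = 0 NAND 0 = 1
m1 = x5 OR x4 = 1 OR 1 = 1
m2 = NOT x2 = NOT 1 = 0
m3 = m1 NAND m0 = 1 NAND 1 = 0
m5 = x4 OR m2 = 1 OR 0 = 1
m6 = m3 OR m5 = 0 OR 1 = 1
m7 = m5 NAND m2 = 1 NAND 0 = 1
m11 = m7 NAND m5 = 1 NAND 1 = 0
m16 = m11 OR m5 = 0 OR 1 = 1

m6 = 1, m7 = 1, m11 = 0, m16 = 1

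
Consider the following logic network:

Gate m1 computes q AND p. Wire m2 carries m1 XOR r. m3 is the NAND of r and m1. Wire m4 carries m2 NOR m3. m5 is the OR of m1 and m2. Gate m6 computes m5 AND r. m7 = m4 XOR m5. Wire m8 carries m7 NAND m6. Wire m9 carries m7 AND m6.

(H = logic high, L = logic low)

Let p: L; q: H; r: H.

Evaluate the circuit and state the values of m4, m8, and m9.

m4 = L; m8 = L; m9 = H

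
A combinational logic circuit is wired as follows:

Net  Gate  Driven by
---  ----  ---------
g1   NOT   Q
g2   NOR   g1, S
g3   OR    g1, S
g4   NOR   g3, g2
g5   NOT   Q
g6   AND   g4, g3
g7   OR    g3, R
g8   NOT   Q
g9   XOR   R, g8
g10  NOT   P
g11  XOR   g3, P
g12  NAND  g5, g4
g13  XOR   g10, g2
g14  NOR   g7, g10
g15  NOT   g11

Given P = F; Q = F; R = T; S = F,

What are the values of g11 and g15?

g1 = NOT Q = NOT F = T
g3 = g1 OR S = T OR F = T
g11 = g3 XOR P = T XOR F = T
g15 = NOT g11 = NOT T = F

g11 = T, g15 = F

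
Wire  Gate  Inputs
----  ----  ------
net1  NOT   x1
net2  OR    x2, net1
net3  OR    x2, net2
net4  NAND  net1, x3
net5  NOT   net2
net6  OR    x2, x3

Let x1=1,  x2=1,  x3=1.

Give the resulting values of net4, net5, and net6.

net1 = NOT x1 = NOT 1 = 0
net2 = x2 OR net1 = 1 OR 0 = 1
net4 = net1 NAND x3 = 0 NAND 1 = 1
net5 = NOT net2 = NOT 1 = 0
net6 = x2 OR x3 = 1 OR 1 = 1

net4 = 1, net5 = 0, net6 = 1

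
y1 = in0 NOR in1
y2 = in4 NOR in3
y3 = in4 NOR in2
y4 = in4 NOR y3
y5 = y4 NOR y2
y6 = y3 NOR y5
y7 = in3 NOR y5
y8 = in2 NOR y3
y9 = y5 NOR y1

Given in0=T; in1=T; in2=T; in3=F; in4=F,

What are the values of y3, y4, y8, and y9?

y3 = F; y4 = T; y8 = F; y9 = T

y1 = in0 NOR in1 = T NOR T = F
y2 = in4 NOR in3 = F NOR F = T
y3 = in4 NOR in2 = F NOR T = F
y4 = in4 NOR y3 = F NOR F = T
y5 = y4 NOR y2 = T NOR T = F
y8 = in2 NOR y3 = T NOR F = F
y9 = y5 NOR y1 = F NOR F = T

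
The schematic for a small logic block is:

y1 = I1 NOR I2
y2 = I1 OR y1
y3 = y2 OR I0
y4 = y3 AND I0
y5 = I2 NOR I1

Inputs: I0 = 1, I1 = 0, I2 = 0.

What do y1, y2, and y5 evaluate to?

y1 = I1 NOR I2 = 0 NOR 0 = 1
y2 = I1 OR y1 = 0 OR 1 = 1
y5 = I2 NOR I1 = 0 NOR 0 = 1

y1 = 1, y2 = 1, y5 = 1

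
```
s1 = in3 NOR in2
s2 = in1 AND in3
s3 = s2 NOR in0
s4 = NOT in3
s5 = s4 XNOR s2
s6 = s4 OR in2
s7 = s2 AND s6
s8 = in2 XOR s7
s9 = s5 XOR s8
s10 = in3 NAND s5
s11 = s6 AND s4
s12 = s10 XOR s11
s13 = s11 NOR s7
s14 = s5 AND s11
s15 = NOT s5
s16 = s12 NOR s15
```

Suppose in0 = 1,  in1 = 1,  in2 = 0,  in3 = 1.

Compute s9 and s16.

s9 = 0; s16 = 0

s2 = in1 AND in3 = 1 AND 1 = 1
s4 = NOT in3 = NOT 1 = 0
s5 = s4 XNOR s2 = 0 XNOR 1 = 0
s6 = s4 OR in2 = 0 OR 0 = 0
s7 = s2 AND s6 = 1 AND 0 = 0
s8 = in2 XOR s7 = 0 XOR 0 = 0
s9 = s5 XOR s8 = 0 XOR 0 = 0
s10 = in3 NAND s5 = 1 NAND 0 = 1
s11 = s6 AND s4 = 0 AND 0 = 0
s12 = s10 XOR s11 = 1 XOR 0 = 1
s15 = NOT s5 = NOT 0 = 1
s16 = s12 NOR s15 = 1 NOR 1 = 0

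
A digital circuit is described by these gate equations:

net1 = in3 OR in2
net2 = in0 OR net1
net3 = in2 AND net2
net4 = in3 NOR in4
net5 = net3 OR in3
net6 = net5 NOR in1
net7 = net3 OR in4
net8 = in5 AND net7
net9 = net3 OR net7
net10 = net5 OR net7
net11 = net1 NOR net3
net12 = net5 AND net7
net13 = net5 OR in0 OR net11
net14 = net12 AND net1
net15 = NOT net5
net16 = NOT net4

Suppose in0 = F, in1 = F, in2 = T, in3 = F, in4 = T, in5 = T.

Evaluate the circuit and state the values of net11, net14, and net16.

net11 = F, net14 = T, net16 = T

net1 = in3 OR in2 = F OR T = T
net2 = in0 OR net1 = F OR T = T
net3 = in2 AND net2 = T AND T = T
net4 = in3 NOR in4 = F NOR T = F
net5 = net3 OR in3 = T OR F = T
net7 = net3 OR in4 = T OR T = T
net11 = net1 NOR net3 = T NOR T = F
net12 = net5 AND net7 = T AND T = T
net14 = net12 AND net1 = T AND T = T
net16 = NOT net4 = NOT F = T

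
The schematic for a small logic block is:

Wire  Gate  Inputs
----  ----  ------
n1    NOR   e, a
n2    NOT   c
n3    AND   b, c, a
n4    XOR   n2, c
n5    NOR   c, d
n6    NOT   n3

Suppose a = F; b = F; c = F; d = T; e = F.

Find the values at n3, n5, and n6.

n3 = b AND c AND a = F AND F AND F = F
n5 = c NOR d = F NOR T = F
n6 = NOT n3 = NOT F = T

n3 = F; n5 = F; n6 = T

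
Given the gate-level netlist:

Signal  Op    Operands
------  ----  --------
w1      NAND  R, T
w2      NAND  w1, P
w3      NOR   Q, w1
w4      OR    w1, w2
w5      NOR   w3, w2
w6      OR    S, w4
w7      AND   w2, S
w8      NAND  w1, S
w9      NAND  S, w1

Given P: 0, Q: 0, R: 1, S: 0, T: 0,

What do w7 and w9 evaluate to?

w1 = R NAND T = 1 NAND 0 = 1
w2 = w1 NAND P = 1 NAND 0 = 1
w7 = w2 AND S = 1 AND 0 = 0
w9 = S NAND w1 = 0 NAND 1 = 1

w7 = 0, w9 = 1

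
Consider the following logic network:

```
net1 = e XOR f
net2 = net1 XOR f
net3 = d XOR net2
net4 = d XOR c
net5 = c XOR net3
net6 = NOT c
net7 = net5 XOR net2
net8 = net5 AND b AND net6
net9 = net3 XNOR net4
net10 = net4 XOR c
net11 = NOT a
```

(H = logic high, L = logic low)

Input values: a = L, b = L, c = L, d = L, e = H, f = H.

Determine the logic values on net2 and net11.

net2 = H, net11 = H

net1 = e XOR f = H XOR H = L
net2 = net1 XOR f = L XOR H = H
net11 = NOT a = NOT L = H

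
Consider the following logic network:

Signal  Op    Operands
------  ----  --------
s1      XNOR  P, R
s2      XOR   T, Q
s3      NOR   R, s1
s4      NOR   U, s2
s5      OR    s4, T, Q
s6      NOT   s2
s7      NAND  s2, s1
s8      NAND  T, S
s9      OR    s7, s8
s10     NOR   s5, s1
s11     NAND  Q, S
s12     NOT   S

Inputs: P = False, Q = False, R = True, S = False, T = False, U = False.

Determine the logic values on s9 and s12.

s1 = P XNOR R = False XNOR True = False
s2 = T XOR Q = False XOR False = False
s7 = s2 NAND s1 = False NAND False = True
s8 = T NAND S = False NAND False = True
s9 = s7 OR s8 = True OR True = True
s12 = NOT S = NOT False = True

s9 = True, s12 = True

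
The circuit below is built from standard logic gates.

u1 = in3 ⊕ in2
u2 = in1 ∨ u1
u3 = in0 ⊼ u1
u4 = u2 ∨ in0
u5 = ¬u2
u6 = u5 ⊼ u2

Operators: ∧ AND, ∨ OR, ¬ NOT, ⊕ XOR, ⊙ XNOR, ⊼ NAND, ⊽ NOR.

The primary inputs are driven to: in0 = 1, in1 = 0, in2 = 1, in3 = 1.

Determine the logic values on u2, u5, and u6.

u2 = 0, u5 = 1, u6 = 1

u1 = in3 XOR in2 = 1 XOR 1 = 0
u2 = in1 OR u1 = 0 OR 0 = 0
u5 = NOT u2 = NOT 0 = 1
u6 = u5 NAND u2 = 1 NAND 0 = 1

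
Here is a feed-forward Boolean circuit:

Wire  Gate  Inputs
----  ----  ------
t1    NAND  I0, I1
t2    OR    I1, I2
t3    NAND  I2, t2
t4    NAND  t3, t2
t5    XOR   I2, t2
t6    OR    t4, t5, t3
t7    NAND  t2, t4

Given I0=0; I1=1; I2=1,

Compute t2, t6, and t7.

t2 = I1 OR I2 = 1 OR 1 = 1
t3 = I2 NAND t2 = 1 NAND 1 = 0
t4 = t3 NAND t2 = 0 NAND 1 = 1
t5 = I2 XOR t2 = 1 XOR 1 = 0
t6 = t4 OR t5 OR t3 = 1 OR 0 OR 0 = 1
t7 = t2 NAND t4 = 1 NAND 1 = 0

t2 = 1, t6 = 1, t7 = 0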